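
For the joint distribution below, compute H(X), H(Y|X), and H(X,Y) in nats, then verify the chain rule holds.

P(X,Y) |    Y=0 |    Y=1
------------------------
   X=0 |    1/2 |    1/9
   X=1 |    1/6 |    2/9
H(X,Y) = 1.2236, H(X) = 0.6682, H(Y|X) = 0.5553 (all in nats)

Chain rule: H(X,Y) = H(X) + H(Y|X)

Left side — joint entropy directly:
H(X,Y) = -Σ p(x,y) log p(x,y) = 1.2236 nats

Right side — compute H(Y|X) from the conditional distributions:
P(X) = (11/18, 7/18), so H(X) = 0.6682 nats
H(Y|X) = Σ_x P(X=x) · H(Y|X=x):
  P(Y|X=0) = (9/11, 2/11), H(Y|X=0) = 0.4741, weight P(X=0) = 11/18
  P(Y|X=1) = (3/7, 4/7), H(Y|X=1) = 0.6829, weight P(X=1) = 7/18
H(Y|X) = 0.5553 nats

H(X) + H(Y|X) = 0.6682 + 0.5553 = 1.2236 nats

Both sides equal 1.2236 nats. ✓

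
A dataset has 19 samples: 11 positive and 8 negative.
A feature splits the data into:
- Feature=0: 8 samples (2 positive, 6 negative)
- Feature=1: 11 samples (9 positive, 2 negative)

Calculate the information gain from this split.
0.2443 bits

Information Gain = H(Y) - H(Y|Feature)

Before split:
P(positive) = 11/19 = 0.5789
H(Y) = 0.9819 bits

After split:
Feature=0: H = 0.8113 bits (weight = 8/19)
Feature=1: H = 0.6840 bits (weight = 11/19)
H(Y|Feature) = (8/19)×0.8113 + (11/19)×0.6840 = 0.7376 bits

Information Gain = 0.9819 - 0.7376 = 0.2443 bits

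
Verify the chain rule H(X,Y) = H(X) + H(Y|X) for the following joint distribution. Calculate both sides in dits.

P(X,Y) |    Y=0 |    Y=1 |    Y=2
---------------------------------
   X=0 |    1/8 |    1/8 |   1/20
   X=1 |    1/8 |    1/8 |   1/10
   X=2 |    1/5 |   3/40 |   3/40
H(X,Y) = 0.9251, H(X) = 0.4760, H(Y|X) = 0.4491 (all in dits)

Chain rule: H(X,Y) = H(X) + H(Y|X)

Left side — joint entropy directly:
H(X,Y) = -Σ p(x,y) log p(x,y) = 0.9251 dits

Right side — compute H(Y|X) from the conditional distributions:
P(X) = (3/10, 7/20, 7/20), so H(X) = 0.4760 dits
H(Y|X) = Σ_x P(X=x) · H(Y|X=x):
  P(Y|X=0) = (5/12, 5/12, 1/6), H(Y|X=0) = 0.4465, weight P(X=0) = 3/10
  P(Y|X=1) = (5/14, 5/14, 2/7), H(Y|X=1) = 0.4748, weight P(X=1) = 7/20
  P(Y|X=2) = (4/7, 3/14, 3/14), H(Y|X=2) = 0.4256, weight P(X=2) = 7/20
H(Y|X) = 0.4491 dits

H(X) + H(Y|X) = 0.4760 + 0.4491 = 0.9251 dits

Both sides equal 0.9251 dits. ✓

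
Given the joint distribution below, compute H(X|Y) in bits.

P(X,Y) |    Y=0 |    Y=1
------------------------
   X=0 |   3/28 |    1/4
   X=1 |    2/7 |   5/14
0.9255 bits

Using the chain rule: H(X|Y) = H(X,Y) - H(Y)

First, compute H(X,Y) = 1.8922 bits

Marginal P(Y) = (11/28, 17/28)
H(Y) = 0.9666 bits

H(X|Y) = H(X,Y) - H(Y) = 1.8922 - 0.9666 = 0.9255 bits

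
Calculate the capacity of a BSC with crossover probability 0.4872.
0.0005 bits

For a binary symmetric channel (BSC) with error probability p:
Capacity C = 1 - H(p) bits per symbol

where H(p) = -p log₂(p) - (1-p) log₂(1-p) is the binary entropy function.

H(0.4872) = 0.9995 bits
C = 1 - 0.9995 = 0.0005 bits per symbol

This means we can reliably transmit up to 0.0005 bits of information per channel use.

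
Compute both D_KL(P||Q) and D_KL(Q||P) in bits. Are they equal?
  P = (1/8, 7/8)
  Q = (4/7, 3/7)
D_KL(P||Q) = 0.6269, D_KL(Q||P) = 0.8116

KL divergence is not symmetric: D_KL(P||Q) ≠ D_KL(Q||P) in general.

D_KL(P||Q) = 0.6269 bits
D_KL(Q||P) = 0.8116 bits

No, they are not equal!

This asymmetry is why KL divergence is not a true distance metric.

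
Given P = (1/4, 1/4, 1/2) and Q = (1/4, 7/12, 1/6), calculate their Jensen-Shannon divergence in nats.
0.0779 nats

Jensen-Shannon divergence is:
JSD(P||Q) = 0.5 × D_KL(P||M) + 0.5 × D_KL(Q||M)
where M = 0.5 × (P + Q) is the mixture distribution.

M = 0.5 × (1/4, 1/4, 1/2) + 0.5 × (1/4, 7/12, 1/6) = (1/4, 5/12, 1/3)

D_KL(P||M) = 0.0750 nats
D_KL(Q||M) = 0.0808 nats

JSD(P||Q) = 0.5 × 0.0750 + 0.5 × 0.0808 = 0.0779 nats

Unlike KL divergence, JSD is symmetric and bounded: 0 ≤ JSD ≤ log(2).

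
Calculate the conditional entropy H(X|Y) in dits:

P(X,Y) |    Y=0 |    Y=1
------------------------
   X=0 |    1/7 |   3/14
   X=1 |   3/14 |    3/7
0.2821 dits

Using the chain rule: H(X|Y) = H(X,Y) - H(Y)

First, compute H(X,Y) = 0.5651 dits

Marginal P(Y) = (5/14, 9/14)
H(Y) = 0.2831 dits

H(X|Y) = H(X,Y) - H(Y) = 0.5651 - 0.2831 = 0.2821 dits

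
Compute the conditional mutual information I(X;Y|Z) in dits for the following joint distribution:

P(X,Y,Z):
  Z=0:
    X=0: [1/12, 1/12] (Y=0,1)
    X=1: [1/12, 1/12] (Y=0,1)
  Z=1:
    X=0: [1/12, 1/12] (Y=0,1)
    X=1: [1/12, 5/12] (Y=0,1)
0.0148 dits

Conditional mutual information: I(X;Y|Z) = H(X|Z) + H(Y|Z) - H(X,Y|Z)

H(Z) = 0.2764
H(X,Z) = 0.5396 → H(X|Z) = 0.2632
H(Y,Z) = 0.5396 → H(Y|Z) = 0.2632
H(X,Y,Z) = 0.7879 → H(X,Y|Z) = 0.5115

I(X;Y|Z) = 0.2632 + 0.2632 - 0.5115 = 0.0148 dits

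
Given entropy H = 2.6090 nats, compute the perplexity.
13.5855

Perplexity is e^H (or exp(H) for natural log).

H = 2.6090 nats
Perplexity = e^2.6090 = 13.5855

Interpretation: The model's uncertainty is equivalent to choosing uniformly among 13.6 options.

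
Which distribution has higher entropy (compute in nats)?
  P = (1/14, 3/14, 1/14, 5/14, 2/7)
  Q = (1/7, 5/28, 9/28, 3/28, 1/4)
Q

Computing entropies in nats:
H(P) = 1.4328
H(Q) = 1.5363

Distribution Q has higher entropy.

Intuition: The distribution closer to uniform (more spread out) has higher entropy.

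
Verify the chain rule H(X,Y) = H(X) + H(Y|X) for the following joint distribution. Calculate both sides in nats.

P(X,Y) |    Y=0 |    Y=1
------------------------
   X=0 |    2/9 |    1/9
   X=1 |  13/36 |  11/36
H(X,Y) = 1.3085, H(X) = 0.6365, H(Y|X) = 0.6720 (all in nats)

Chain rule: H(X,Y) = H(X) + H(Y|X)

Left side — joint entropy directly:
H(X,Y) = -Σ p(x,y) log p(x,y) = 1.3085 nats

Right side — compute H(Y|X) from the conditional distributions:
P(X) = (1/3, 2/3), so H(X) = 0.6365 nats
H(Y|X) = Σ_x P(X=x) · H(Y|X=x):
  P(Y|X=0) = (2/3, 1/3), H(Y|X=0) = 0.6365, weight P(X=0) = 1/3
  P(Y|X=1) = (13/24, 11/24), H(Y|X=1) = 0.6897, weight P(X=1) = 2/3
H(Y|X) = 0.6720 nats

H(X) + H(Y|X) = 0.6365 + 0.6720 = 1.3085 nats

Both sides equal 1.3085 nats. ✓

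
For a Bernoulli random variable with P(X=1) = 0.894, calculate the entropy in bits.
0.4877 bits

The binary entropy function is:
H(p) = -p log(p) - (1-p) log(1-p)

H(0.894) = -0.894 × log_2(0.894) - 0.106 × log_2(0.106)
H(0.894) = 0.4877 bits

Note: Binary entropy is maximized at p=0.5 (H=1 bit) and minimized at p=0 or p=1 (H=0).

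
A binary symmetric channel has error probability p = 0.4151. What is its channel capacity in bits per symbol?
0.0209 bits

For a binary symmetric channel (BSC) with error probability p:
Capacity C = 1 - H(p) bits per symbol

where H(p) = -p log₂(p) - (1-p) log₂(1-p) is the binary entropy function.

H(0.4151) = 0.9791 bits
C = 1 - 0.9791 = 0.0209 bits per symbol

This means we can reliably transmit up to 0.0209 bits of information per channel use.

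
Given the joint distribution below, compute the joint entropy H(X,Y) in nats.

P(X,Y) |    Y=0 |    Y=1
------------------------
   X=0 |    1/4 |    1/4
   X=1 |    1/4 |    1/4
1.3863 nats

Joint entropy is H(X,Y) = -Σ_{x,y} p(x,y) log p(x,y).

Summing over all non-zero entries:
H(X,Y) = -[1/4·log_e(1/4) + 1/4·log_e(1/4) + 1/4·log_e(1/4) + 1/4·log_e(1/4)]
H(X,Y) = 1.3863 nats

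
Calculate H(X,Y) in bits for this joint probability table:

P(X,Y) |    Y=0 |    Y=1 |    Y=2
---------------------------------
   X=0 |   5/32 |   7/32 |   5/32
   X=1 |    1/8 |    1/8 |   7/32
2.5462 bits

Joint entropy is H(X,Y) = -Σ_{x,y} p(x,y) log p(x,y).

Summing over all non-zero entries:
H(X,Y) = -[5/32·log_2(5/32) + 7/32·log_2(7/32) + 5/32·log_2(5/32) + 1/8·log_2(1/8) + 1/8·log_2(1/8) + 7/32·log_2(7/32)]
H(X,Y) = 2.5462 bits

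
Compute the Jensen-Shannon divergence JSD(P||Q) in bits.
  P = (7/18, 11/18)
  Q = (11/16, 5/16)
0.0657 bits

Jensen-Shannon divergence is:
JSD(P||Q) = 0.5 × D_KL(P||M) + 0.5 × D_KL(Q||M)
where M = 0.5 × (P + Q) is the mixture distribution.

M = 0.5 × (7/18, 11/18) + 0.5 × (11/16, 5/16) = (0.538194, 0.461806)

D_KL(P||M) = 0.0647 bits
D_KL(Q||M) = 0.0668 bits

JSD(P||Q) = 0.5 × 0.0647 + 0.5 × 0.0668 = 0.0657 bits

Unlike KL divergence, JSD is symmetric and bounded: 0 ≤ JSD ≤ log(2).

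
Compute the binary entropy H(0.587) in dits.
0.2944 dits

The binary entropy function is:
H(p) = -p log(p) - (1-p) log(1-p)

H(0.587) = -0.587 × log_10(0.587) - 0.413 × log_10(0.413)
H(0.587) = 0.2944 dits

Note: Binary entropy is maximized at p=0.5 (H=1 bit) and minimized at p=0 or p=1 (H=0).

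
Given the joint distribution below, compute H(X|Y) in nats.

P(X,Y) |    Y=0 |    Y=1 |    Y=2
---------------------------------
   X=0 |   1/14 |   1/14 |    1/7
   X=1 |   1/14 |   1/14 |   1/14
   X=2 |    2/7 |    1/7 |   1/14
0.9659 nats

Using the chain rule: H(X|Y) = H(X,Y) - H(Y)

First, compute H(X,Y) = 2.0449 nats

Marginal P(Y) = (3/7, 2/7, 2/7)
H(Y) = 1.0790 nats

H(X|Y) = H(X,Y) - H(Y) = 2.0449 - 1.0790 = 0.9659 nats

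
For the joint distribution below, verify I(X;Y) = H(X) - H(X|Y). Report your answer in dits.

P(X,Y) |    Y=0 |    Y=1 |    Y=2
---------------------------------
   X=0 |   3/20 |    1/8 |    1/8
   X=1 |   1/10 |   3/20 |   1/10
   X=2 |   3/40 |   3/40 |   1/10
I(X;Y) = 0.0044 dits

Mutual information has multiple equivalent forms:
- I(X;Y) = H(X) - H(X|Y)
- I(X;Y) = H(Y) - H(Y|X)
- I(X;Y) = H(X) + H(Y) - H(X,Y)

Computing all quantities:
H(X) = 0.4693, H(Y) = 0.4769, H(X,Y) = 0.9417
H(X|Y) = 0.4648, H(Y|X) = 0.4724

Verification:
H(X) - H(X|Y) = 0.4693 - 0.4648 = 0.0044
H(Y) - H(Y|X) = 0.4769 - 0.4724 = 0.0044
H(X) + H(Y) - H(X,Y) = 0.4693 + 0.4769 - 0.9417 = 0.0044

All forms give I(X;Y) = 0.0044 dits. ✓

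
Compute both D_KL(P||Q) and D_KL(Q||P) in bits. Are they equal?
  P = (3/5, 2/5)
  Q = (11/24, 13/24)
D_KL(P||Q) = 0.0582, D_KL(Q||P) = 0.0588

KL divergence is not symmetric: D_KL(P||Q) ≠ D_KL(Q||P) in general.

D_KL(P||Q) = 0.0582 bits
D_KL(Q||P) = 0.0588 bits

No, they are not equal!

This asymmetry is why KL divergence is not a true distance metric.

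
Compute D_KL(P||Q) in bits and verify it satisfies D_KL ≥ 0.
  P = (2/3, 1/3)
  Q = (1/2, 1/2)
0.0817 bits

KL divergence satisfies the Gibbs inequality: D_KL(P||Q) ≥ 0 for all distributions P, Q.

D_KL(P||Q) = Σ p(x) log(p(x)/q(x))
Term by term:
  x=0: 2/3 × log_2[(2/3)/(1/2)] = 0.2767
  x=1: 1/3 × log_2[(1/3)/(1/2)] = -0.1950
D_KL(P||Q) = 0.0817 bits

D_KL(P||Q) = 0.0817 ≥ 0 ✓

This non-negativity is a fundamental property: relative entropy cannot be negative because it measures how different Q is from P.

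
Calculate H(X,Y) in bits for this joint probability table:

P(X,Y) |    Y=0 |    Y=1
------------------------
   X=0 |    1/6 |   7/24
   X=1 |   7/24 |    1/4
1.9678 bits

Joint entropy is H(X,Y) = -Σ_{x,y} p(x,y) log p(x,y).

Summing over all non-zero entries:
H(X,Y) = -[1/6·log_2(1/6) + 7/24·log_2(7/24) + 7/24·log_2(7/24) + 1/4·log_2(1/4)]
H(X,Y) = 1.9678 bits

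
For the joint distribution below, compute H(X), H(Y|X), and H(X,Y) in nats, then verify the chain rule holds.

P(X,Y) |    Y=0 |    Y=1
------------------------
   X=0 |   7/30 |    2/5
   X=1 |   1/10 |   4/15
H(X,Y) = 1.2888, H(X) = 0.6572, H(Y|X) = 0.6317 (all in nats)

Chain rule: H(X,Y) = H(X) + H(Y|X)

Left side — joint entropy directly:
H(X,Y) = -Σ p(x,y) log p(x,y) = 1.2888 nats

Right side — compute H(Y|X) from the conditional distributions:
P(X) = (19/30, 11/30), so H(X) = 0.6572 nats
H(Y|X) = Σ_x P(X=x) · H(Y|X=x):
  P(Y|X=0) = (7/19, 12/19), H(Y|X=0) = 0.6581, weight P(X=0) = 19/30
  P(Y|X=1) = (3/11, 8/11), H(Y|X=1) = 0.5860, weight P(X=1) = 11/30
H(Y|X) = 0.6317 nats

H(X) + H(Y|X) = 0.6572 + 0.6317 = 1.2888 nats

Both sides equal 1.2888 nats. ✓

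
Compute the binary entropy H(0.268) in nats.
0.5813 nats

The binary entropy function is:
H(p) = -p log(p) - (1-p) log(1-p)

H(0.268) = -0.268 × log_e(0.268) - 0.732 × log_e(0.732)
H(0.268) = 0.5813 nats

Note: Binary entropy is maximized at p=0.5 (H=1 bit) and minimized at p=0 or p=1 (H=0).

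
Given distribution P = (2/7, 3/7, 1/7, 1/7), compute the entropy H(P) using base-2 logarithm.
1.8424 bits

Shannon entropy is H(X) = -Σ p(x) log p(x).

For P = (2/7, 3/7, 1/7, 1/7):
H = -2/7 × log_2(2/7) -3/7 × log_2(3/7) -1/7 × log_2(1/7) -1/7 × log_2(1/7)
H = 1.8424 bits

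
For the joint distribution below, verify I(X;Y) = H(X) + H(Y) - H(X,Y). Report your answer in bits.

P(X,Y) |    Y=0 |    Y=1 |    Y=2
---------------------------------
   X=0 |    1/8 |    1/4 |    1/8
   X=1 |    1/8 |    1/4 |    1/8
I(X;Y) = 0.0000 bits

Mutual information has multiple equivalent forms:
- I(X;Y) = H(X) - H(X|Y)
- I(X;Y) = H(Y) - H(Y|X)
- I(X;Y) = H(X) + H(Y) - H(X,Y)

Computing all quantities:
H(X) = 1.0000, H(Y) = 1.5000, H(X,Y) = 2.5000
H(X|Y) = 1.0000, H(Y|X) = 1.5000

Verification:
H(X) - H(X|Y) = 1.0000 - 1.0000 = 0.0000
H(Y) - H(Y|X) = 1.5000 - 1.5000 = 0.0000
H(X) + H(Y) - H(X,Y) = 1.0000 + 1.5000 - 2.5000 = 0.0000

All forms give I(X;Y) = 0.0000 bits. ✓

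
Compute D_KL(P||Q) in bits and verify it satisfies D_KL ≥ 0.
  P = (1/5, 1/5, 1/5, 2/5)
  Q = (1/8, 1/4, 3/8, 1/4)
0.1611 bits

KL divergence satisfies the Gibbs inequality: D_KL(P||Q) ≥ 0 for all distributions P, Q.

D_KL(P||Q) = Σ p(x) log(p(x)/q(x))
Term by term:
  x=0: 1/5 × log_2[(1/5)/(1/8)] = 0.1356
  x=1: 1/5 × log_2[(1/5)/(1/4)] = -0.0644
  x=2: 1/5 × log_2[(1/5)/(3/8)] = -0.1814
  x=3: 2/5 × log_2[(2/5)/(1/4)] = 0.2712
D_KL(P||Q) = 0.1611 bits

D_KL(P||Q) = 0.1611 ≥ 0 ✓

This non-negativity is a fundamental property: relative entropy cannot be negative because it measures how different Q is from P.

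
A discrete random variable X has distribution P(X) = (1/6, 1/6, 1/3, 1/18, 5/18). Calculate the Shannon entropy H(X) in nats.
1.4798 nats

Shannon entropy is H(X) = -Σ p(x) log p(x).

For P = (1/6, 1/6, 1/3, 1/18, 5/18):
H = -1/6 × log_e(1/6) -1/6 × log_e(1/6) -1/3 × log_e(1/3) -1/18 × log_e(1/18) -5/18 × log_e(5/18)
H = 1.4798 nats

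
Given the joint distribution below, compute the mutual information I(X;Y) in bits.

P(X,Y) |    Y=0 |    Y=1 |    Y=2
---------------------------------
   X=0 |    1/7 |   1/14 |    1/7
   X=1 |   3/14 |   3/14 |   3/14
0.0150 bits

Mutual information: I(X;Y) = H(X) + H(Y) - H(X,Y)

Marginals:
P(X) = (5/14, 9/14), H(X) = 0.9403 bits
P(Y) = (5/14, 2/7, 5/14), H(Y) = 1.5774 bits

Joint entropy: H(X,Y) = 2.5027 bits

I(X;Y) = 0.9403 + 1.5774 - 2.5027 = 0.0150 bits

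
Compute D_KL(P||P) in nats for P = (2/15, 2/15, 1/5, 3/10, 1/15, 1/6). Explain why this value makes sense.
0.0000 nats

KL divergence satisfies the Gibbs inequality: D_KL(P||Q) ≥ 0 for all distributions P, Q.

D_KL(P||Q) = Σ p(x) log(p(x)/q(x))
Each term is p(x) × log_e(p(x)/p(x)) = p(x) × log_e(1) = 0, so the sum is 0.
D_KL(P||Q) = 0.0000 nats

When P = Q, the KL divergence is exactly 0, as there is no 'divergence' between identical distributions.

This non-negativity is a fundamental property: relative entropy cannot be negative because it measures how different Q is from P.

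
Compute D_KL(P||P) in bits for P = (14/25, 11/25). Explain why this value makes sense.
0.0000 bits

KL divergence satisfies the Gibbs inequality: D_KL(P||Q) ≥ 0 for all distributions P, Q.

D_KL(P||Q) = Σ p(x) log(p(x)/q(x))
Each term is p(x) × log_2(p(x)/p(x)) = p(x) × log_2(1) = 0, so the sum is 0.
D_KL(P||Q) = 0.0000 bits

When P = Q, the KL divergence is exactly 0, as there is no 'divergence' between identical distributions.

This non-negativity is a fundamental property: relative entropy cannot be negative because it measures how different Q is from P.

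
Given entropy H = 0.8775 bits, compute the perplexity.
1.8372

Perplexity is 2^H (or exp(H) for natural log).

H = 0.8775 bits
Perplexity = 2^0.8775 = 1.8372

Interpretation: The model's uncertainty is equivalent to choosing uniformly among 1.8 options.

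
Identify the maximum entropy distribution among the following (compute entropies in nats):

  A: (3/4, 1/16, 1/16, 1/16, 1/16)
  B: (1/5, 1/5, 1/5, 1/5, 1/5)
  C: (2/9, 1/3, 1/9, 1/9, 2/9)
B

For a discrete distribution over n outcomes, entropy is maximized by the uniform distribution.

Computing entropies:
H(A) = 0.9089 nats
H(B) = 1.6094 nats
H(C) = 1.5230 nats

The uniform distribution (where all probabilities equal 1/5) achieves the maximum entropy of log_e(5) = 1.6094 nats.

Distribution B has the highest entropy.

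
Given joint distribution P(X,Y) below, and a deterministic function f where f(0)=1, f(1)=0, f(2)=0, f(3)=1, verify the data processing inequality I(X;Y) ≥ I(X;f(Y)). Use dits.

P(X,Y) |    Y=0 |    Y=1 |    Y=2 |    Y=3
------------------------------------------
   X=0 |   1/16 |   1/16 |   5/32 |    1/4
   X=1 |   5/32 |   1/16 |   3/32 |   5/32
I(X;Y) = 0.0163, I(X;f(Y)) = 0.0014, inequality holds: 0.0163 ≥ 0.0014

Data Processing Inequality: For any Markov chain X → Y → Z, we have I(X;Y) ≥ I(X;Z).

Here Z = f(Y) is a deterministic function of Y, forming X → Y → Z.

Original I(X;Y) = 0.0163 dits

After applying f:
P(X,Z) where Z=f(Y):
- P(X,Z=0) = P(X,Y=1) + P(X,Y=2)
- P(X,Z=1) = P(X,Y=0) + P(X,Y=3)

I(X;Z) = I(X;f(Y)) = 0.0014 dits

Verification: 0.0163 ≥ 0.0014 ✓

Information cannot be created by processing; the function f can only lose information about X.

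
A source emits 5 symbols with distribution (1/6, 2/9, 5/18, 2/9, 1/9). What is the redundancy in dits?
0.0184 dits

Redundancy measures how far a source is from maximum entropy:
R = H_max - H(X)

Maximum entropy for 5 symbols: H_max = log_10(5) = 0.6990 dits
Actual entropy: H(X) = 0.6806 dits
Redundancy: R = 0.6990 - 0.6806 = 0.0184 dits

This redundancy represents potential for compression: the source could be compressed by 0.0184 dits per symbol.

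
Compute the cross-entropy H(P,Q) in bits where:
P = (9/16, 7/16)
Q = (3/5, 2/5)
0.9929 bits

Cross-entropy: H(P,Q) = -Σ p(x) log q(x)

Alternatively: H(P,Q) = H(P) + D_KL(P||Q)
H(P) = 0.9887 bits
D_KL(P||Q) = 0.0042 bits

H(P,Q) = 0.9887 + 0.0042 = 0.9929 bits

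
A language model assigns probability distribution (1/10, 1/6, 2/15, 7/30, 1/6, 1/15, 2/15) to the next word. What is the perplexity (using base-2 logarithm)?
6.5858

Perplexity is 2^H (or exp(H) for natural log).

First, H = -Σ p log p = 2.7194 bits
Perplexity = 2^2.7194 = 6.5858

Interpretation: The model's uncertainty is equivalent to choosing uniformly among 6.6 options.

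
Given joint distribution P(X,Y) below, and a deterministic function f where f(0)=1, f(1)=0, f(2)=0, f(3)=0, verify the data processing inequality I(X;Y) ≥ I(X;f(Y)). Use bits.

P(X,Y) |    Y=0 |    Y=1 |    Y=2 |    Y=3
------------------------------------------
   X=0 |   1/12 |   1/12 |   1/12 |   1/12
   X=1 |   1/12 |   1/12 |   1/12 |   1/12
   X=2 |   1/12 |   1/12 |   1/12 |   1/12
I(X;Y) = 0.0000, I(X;f(Y)) = 0.0000, inequality holds: 0.0000 ≥ 0.0000

Data Processing Inequality: For any Markov chain X → Y → Z, we have I(X;Y) ≥ I(X;Z).

Here Z = f(Y) is a deterministic function of Y, forming X → Y → Z.

Original I(X;Y) = 0.0000 bits

After applying f:
P(X,Z) where Z=f(Y):
- P(X,Z=0) = P(X,Y=1) + P(X,Y=2) + P(X,Y=3)
- P(X,Z=1) = P(X,Y=0)

I(X;Z) = I(X;f(Y)) = 0.0000 bits

Verification: 0.0000 ≥ 0.0000 ✓

Information cannot be created by processing; the function f can only lose information about X.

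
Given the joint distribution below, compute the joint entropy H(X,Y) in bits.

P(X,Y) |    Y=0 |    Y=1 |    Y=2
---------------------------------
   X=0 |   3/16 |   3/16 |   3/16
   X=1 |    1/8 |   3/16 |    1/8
2.5613 bits

Joint entropy is H(X,Y) = -Σ_{x,y} p(x,y) log p(x,y).

Summing over all non-zero entries:
H(X,Y) = -[3/16·log_2(3/16) + 3/16·log_2(3/16) + 3/16·log_2(3/16) + 1/8·log_2(1/8) + 3/16·log_2(3/16) + 1/8·log_2(1/8)]
H(X,Y) = 2.5613 bits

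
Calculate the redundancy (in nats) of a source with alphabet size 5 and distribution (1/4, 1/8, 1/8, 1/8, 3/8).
0.1153 nats

Redundancy measures how far a source is from maximum entropy:
R = H_max - H(X)

Maximum entropy for 5 symbols: H_max = log_e(5) = 1.6094 nats
Actual entropy: H(X) = 1.4942 nats
Redundancy: R = 1.6094 - 1.4942 = 0.1153 nats

This redundancy represents potential for compression: the source could be compressed by 0.1153 nats per symbol.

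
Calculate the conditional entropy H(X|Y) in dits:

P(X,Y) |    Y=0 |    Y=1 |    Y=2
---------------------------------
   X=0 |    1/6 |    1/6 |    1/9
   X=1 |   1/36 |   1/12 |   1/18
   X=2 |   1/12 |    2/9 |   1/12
0.4344 dits

Using the chain rule: H(X|Y) = H(X,Y) - H(Y)

First, compute H(X,Y) = 0.8933 dits

Marginal P(Y) = (5/18, 17/36, 1/4)
H(Y) = 0.4589 dits

H(X|Y) = H(X,Y) - H(Y) = 0.8933 - 0.4589 = 0.4344 dits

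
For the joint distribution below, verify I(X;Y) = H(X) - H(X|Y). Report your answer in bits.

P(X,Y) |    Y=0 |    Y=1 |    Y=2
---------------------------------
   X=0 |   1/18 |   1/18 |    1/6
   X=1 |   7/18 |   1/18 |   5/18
I(X;Y) = 0.0755 bits

Mutual information has multiple equivalent forms:
- I(X;Y) = H(X) - H(X|Y)
- I(X;Y) = H(Y) - H(Y|X)
- I(X;Y) = H(X) + H(Y) - H(X,Y)

Computing all quantities:
H(X) = 0.8524, H(Y) = 1.3921, H(X,Y) = 2.1690
H(X|Y) = 0.7769, H(Y|X) = 1.3166

Verification:
H(X) - H(X|Y) = 0.8524 - 0.7769 = 0.0755
H(Y) - H(Y|X) = 1.3921 - 1.3166 = 0.0755
H(X) + H(Y) - H(X,Y) = 0.8524 + 1.3921 - 2.1690 = 0.0755

All forms give I(X;Y) = 0.0755 bits. ✓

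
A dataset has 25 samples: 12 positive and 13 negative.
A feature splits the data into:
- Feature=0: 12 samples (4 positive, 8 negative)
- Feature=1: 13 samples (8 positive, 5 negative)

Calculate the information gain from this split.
0.0582 bits

Information Gain = H(Y) - H(Y|Feature)

Before split:
P(positive) = 12/25 = 0.4800
H(Y) = 0.9988 bits

After split:
Feature=0: H = 0.9183 bits (weight = 12/25)
Feature=1: H = 0.9612 bits (weight = 13/25)
H(Y|Feature) = (12/25)×0.9183 + (13/25)×0.9612 = 0.9406 bits

Information Gain = 0.9988 - 0.9406 = 0.0582 bits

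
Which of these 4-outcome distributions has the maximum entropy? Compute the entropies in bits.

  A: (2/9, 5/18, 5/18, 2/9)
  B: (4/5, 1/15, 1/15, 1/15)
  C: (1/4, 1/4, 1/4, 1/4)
C

For a discrete distribution over n outcomes, entropy is maximized by the uniform distribution.

Computing entropies:
H(A) = 1.9911 bits
H(B) = 1.0389 bits
H(C) = 2.0000 bits

The uniform distribution (where all probabilities equal 1/4) achieves the maximum entropy of log_2(4) = 2.0000 bits.

Distribution C has the highest entropy.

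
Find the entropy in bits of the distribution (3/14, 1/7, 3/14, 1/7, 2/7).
2.2709 bits

Shannon entropy is H(X) = -Σ p(x) log p(x).

For P = (3/14, 1/7, 3/14, 1/7, 2/7):
H = -3/14 × log_2(3/14) -1/7 × log_2(1/7) -3/14 × log_2(3/14) -1/7 × log_2(1/7) -2/7 × log_2(2/7)
H = 2.2709 bits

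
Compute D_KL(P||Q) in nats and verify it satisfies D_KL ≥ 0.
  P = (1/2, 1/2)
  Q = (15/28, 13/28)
0.0026 nats

KL divergence satisfies the Gibbs inequality: D_KL(P||Q) ≥ 0 for all distributions P, Q.

D_KL(P||Q) = Σ p(x) log(p(x)/q(x))
Term by term:
  x=0: 1/2 × log_e[(1/2)/(15/28)] = -0.0345
  x=1: 1/2 × log_e[(1/2)/(13/28)] = 0.0371
D_KL(P||Q) = 0.0026 nats

D_KL(P||Q) = 0.0026 ≥ 0 ✓

This non-negativity is a fundamental property: relative entropy cannot be negative because it measures how different Q is from P.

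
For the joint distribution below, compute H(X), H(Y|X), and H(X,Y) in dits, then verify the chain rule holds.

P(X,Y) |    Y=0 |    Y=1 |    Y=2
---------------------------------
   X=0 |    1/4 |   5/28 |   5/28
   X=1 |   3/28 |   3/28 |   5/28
H(X,Y) = 0.7592, H(X) = 0.2910, H(Y|X) = 0.4682 (all in dits)

Chain rule: H(X,Y) = H(X) + H(Y|X)

Left side — joint entropy directly:
H(X,Y) = -Σ p(x,y) log p(x,y) = 0.7592 dits

Right side — compute H(Y|X) from the conditional distributions:
P(X) = (17/28, 11/28), so H(X) = 0.2910 dits
H(Y|X) = Σ_x P(X=x) · H(Y|X=x):
  P(Y|X=0) = (7/17, 5/17, 5/17), H(Y|X=0) = 0.4713, weight P(X=0) = 17/28
  P(Y|X=1) = (3/11, 3/11, 5/11), H(Y|X=1) = 0.4634, weight P(X=1) = 11/28
H(Y|X) = 0.4682 dits

H(X) + H(Y|X) = 0.2910 + 0.4682 = 0.7592 dits

Both sides equal 0.7592 dits. ✓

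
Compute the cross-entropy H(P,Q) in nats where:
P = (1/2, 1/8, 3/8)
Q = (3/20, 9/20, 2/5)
1.3920 nats

Cross-entropy: H(P,Q) = -Σ p(x) log q(x)

Alternatively: H(P,Q) = H(P) + D_KL(P||Q)
H(P) = 0.9743 nats
D_KL(P||Q) = 0.4177 nats

H(P,Q) = 0.9743 + 0.4177 = 1.3920 nats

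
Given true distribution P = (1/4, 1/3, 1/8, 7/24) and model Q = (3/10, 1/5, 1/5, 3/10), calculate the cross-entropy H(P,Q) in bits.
2.0051 bits

Cross-entropy: H(P,Q) = -Σ p(x) log q(x)

Alternatively: H(P,Q) = H(P) + D_KL(P||Q)
H(P) = 1.9218 bits
D_KL(P||Q) = 0.0833 bits

H(P,Q) = 1.9218 + 0.0833 = 2.0051 bits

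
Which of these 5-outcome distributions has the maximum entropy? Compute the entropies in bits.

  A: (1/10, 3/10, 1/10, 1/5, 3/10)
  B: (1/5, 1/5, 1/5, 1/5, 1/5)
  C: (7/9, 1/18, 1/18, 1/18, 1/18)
B

For a discrete distribution over n outcomes, entropy is maximized by the uniform distribution.

Computing entropies:
H(A) = 2.1710 bits
H(B) = 2.3219 bits
H(C) = 1.2086 bits

The uniform distribution (where all probabilities equal 1/5) achieves the maximum entropy of log_2(5) = 2.3219 bits.

Distribution B has the highest entropy.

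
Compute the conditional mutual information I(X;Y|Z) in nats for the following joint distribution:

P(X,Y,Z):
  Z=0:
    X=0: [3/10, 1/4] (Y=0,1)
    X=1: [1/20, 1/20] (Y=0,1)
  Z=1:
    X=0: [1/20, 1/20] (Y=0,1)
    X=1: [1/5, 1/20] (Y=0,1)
0.0153 nats

Conditional mutual information: I(X;Y|Z) = H(X|Z) + H(Y|Z) - H(X,Y|Z)

H(Z) = 0.6474
H(X,Z) = 1.1359 → H(X|Z) = 0.4885
H(Y,Z) = 1.3055 → H(Y|Z) = 0.6580
H(X,Y,Z) = 1.7786 → H(X,Y|Z) = 1.1311

I(X;Y|Z) = 0.4885 + 0.6580 - 1.1311 = 0.0153 nats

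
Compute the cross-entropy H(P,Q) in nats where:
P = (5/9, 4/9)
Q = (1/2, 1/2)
0.6931 nats

Cross-entropy: H(P,Q) = -Σ p(x) log q(x)

Alternatively: H(P,Q) = H(P) + D_KL(P||Q)
H(P) = 0.6870 nats
D_KL(P||Q) = 0.0062 nats

H(P,Q) = 0.6870 + 0.0062 = 0.6931 nats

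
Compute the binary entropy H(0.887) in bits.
0.5089 bits

The binary entropy function is:
H(p) = -p log(p) - (1-p) log(1-p)

H(0.887) = -0.887 × log_2(0.887) - 0.113 × log_2(0.113)
H(0.887) = 0.5089 bits

Note: Binary entropy is maximized at p=0.5 (H=1 bit) and minimized at p=0 or p=1 (H=0).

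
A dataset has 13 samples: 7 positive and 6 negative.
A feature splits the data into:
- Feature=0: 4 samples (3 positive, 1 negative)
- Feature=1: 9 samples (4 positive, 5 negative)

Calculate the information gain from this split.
0.0600 bits

Information Gain = H(Y) - H(Y|Feature)

Before split:
P(positive) = 7/13 = 0.5385
H(Y) = 0.9957 bits

After split:
Feature=0: H = 0.8113 bits (weight = 4/13)
Feature=1: H = 0.9911 bits (weight = 9/13)
H(Y|Feature) = (4/13)×0.8113 + (9/13)×0.9911 = 0.9358 bits

Information Gain = 0.9957 - 0.9358 = 0.0600 bits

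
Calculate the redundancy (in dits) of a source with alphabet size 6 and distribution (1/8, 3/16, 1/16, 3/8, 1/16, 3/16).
0.0824 dits

Redundancy measures how far a source is from maximum entropy:
R = H_max - H(X)

Maximum entropy for 6 symbols: H_max = log_10(6) = 0.7782 dits
Actual entropy: H(X) = 0.6958 dits
Redundancy: R = 0.7782 - 0.6958 = 0.0824 dits

This redundancy represents potential for compression: the source could be compressed by 0.0824 dits per symbol.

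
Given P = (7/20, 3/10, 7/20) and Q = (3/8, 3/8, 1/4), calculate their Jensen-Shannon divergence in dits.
0.0028 dits

Jensen-Shannon divergence is:
JSD(P||Q) = 0.5 × D_KL(P||M) + 0.5 × D_KL(Q||M)
where M = 0.5 × (P + Q) is the mixture distribution.

M = 0.5 × (7/20, 3/10, 7/20) + 0.5 × (3/8, 3/8, 1/4) = (0.3625, 0.3375, 3/10)

D_KL(P||M) = 0.0028 dits
D_KL(Q||M) = 0.0029 dits

JSD(P||Q) = 0.5 × 0.0028 + 0.5 × 0.0029 = 0.0028 dits

Unlike KL divergence, JSD is symmetric and bounded: 0 ≤ JSD ≤ log(2).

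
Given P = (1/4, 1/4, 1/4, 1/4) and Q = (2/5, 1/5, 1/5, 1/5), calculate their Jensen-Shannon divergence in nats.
0.0129 nats

Jensen-Shannon divergence is:
JSD(P||Q) = 0.5 × D_KL(P||M) + 0.5 × D_KL(Q||M)
where M = 0.5 × (P + Q) is the mixture distribution.

M = 0.5 × (1/4, 1/4, 1/4, 1/4) + 0.5 × (2/5, 1/5, 1/5, 1/5) = (13/40, 9/40, 9/40, 9/40)

D_KL(P||M) = 0.0134 nats
D_KL(Q||M) = 0.0124 nats

JSD(P||Q) = 0.5 × 0.0134 + 0.5 × 0.0124 = 0.0129 nats

Unlike KL divergence, JSD is symmetric and bounded: 0 ≤ JSD ≤ log(2).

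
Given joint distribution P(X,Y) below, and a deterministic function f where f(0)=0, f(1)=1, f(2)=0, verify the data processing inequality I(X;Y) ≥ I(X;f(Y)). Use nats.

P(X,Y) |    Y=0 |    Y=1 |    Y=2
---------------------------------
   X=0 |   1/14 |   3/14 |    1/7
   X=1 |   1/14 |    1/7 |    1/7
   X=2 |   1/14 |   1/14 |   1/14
I(X;Y) = 0.0153, I(X;f(Y)) = 0.0091, inequality holds: 0.0153 ≥ 0.0091

Data Processing Inequality: For any Markov chain X → Y → Z, we have I(X;Y) ≥ I(X;Z).

Here Z = f(Y) is a deterministic function of Y, forming X → Y → Z.

Original I(X;Y) = 0.0153 nats

After applying f:
P(X,Z) where Z=f(Y):
- P(X,Z=0) = P(X,Y=0) + P(X,Y=2)
- P(X,Z=1) = P(X,Y=1)

I(X;Z) = I(X;f(Y)) = 0.0091 nats

Verification: 0.0153 ≥ 0.0091 ✓

Information cannot be created by processing; the function f can only lose information about X.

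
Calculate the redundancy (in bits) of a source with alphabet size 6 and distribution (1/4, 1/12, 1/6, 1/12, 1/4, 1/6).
0.1258 bits

Redundancy measures how far a source is from maximum entropy:
R = H_max - H(X)

Maximum entropy for 6 symbols: H_max = log_2(6) = 2.5850 bits
Actual entropy: H(X) = 2.4591 bits
Redundancy: R = 2.5850 - 2.4591 = 0.1258 bits

This redundancy represents potential for compression: the source could be compressed by 0.1258 bits per symbol.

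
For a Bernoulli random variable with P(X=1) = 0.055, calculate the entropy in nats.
0.2130 nats

The binary entropy function is:
H(p) = -p log(p) - (1-p) log(1-p)

H(0.055) = -0.055 × log_e(0.055) - 0.945 × log_e(0.945)
H(0.055) = 0.2130 nats

Note: Binary entropy is maximized at p=0.5 (H=1 bit) and minimized at p=0 or p=1 (H=0).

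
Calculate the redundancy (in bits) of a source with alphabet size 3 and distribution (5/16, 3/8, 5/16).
0.0055 bits

Redundancy measures how far a source is from maximum entropy:
R = H_max - H(X)

Maximum entropy for 3 symbols: H_max = log_2(3) = 1.5850 bits
Actual entropy: H(X) = 1.5794 bits
Redundancy: R = 1.5850 - 1.5794 = 0.0055 bits

This redundancy represents potential for compression: the source could be compressed by 0.0055 bits per symbol.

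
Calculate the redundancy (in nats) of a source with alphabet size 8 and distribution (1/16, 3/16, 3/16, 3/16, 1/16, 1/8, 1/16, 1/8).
0.0981 nats

Redundancy measures how far a source is from maximum entropy:
R = H_max - H(X)

Maximum entropy for 8 symbols: H_max = log_e(8) = 2.0794 nats
Actual entropy: H(X) = 1.9813 nats
Redundancy: R = 2.0794 - 1.9813 = 0.0981 nats

This redundancy represents potential for compression: the source could be compressed by 0.0981 nats per symbol.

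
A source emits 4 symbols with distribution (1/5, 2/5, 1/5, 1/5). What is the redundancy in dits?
0.0235 dits

Redundancy measures how far a source is from maximum entropy:
R = H_max - H(X)

Maximum entropy for 4 symbols: H_max = log_10(4) = 0.6021 dits
Actual entropy: H(X) = 0.5786 dits
Redundancy: R = 0.6021 - 0.5786 = 0.0235 dits

This redundancy represents potential for compression: the source could be compressed by 0.0235 dits per symbol.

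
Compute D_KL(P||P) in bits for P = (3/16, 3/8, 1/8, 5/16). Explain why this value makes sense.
0.0000 bits

KL divergence satisfies the Gibbs inequality: D_KL(P||Q) ≥ 0 for all distributions P, Q.

D_KL(P||Q) = Σ p(x) log(p(x)/q(x))
Each term is p(x) × log_2(p(x)/p(x)) = p(x) × log_2(1) = 0, so the sum is 0.
D_KL(P||Q) = 0.0000 bits

When P = Q, the KL divergence is exactly 0, as there is no 'divergence' between identical distributions.

This non-negativity is a fundamental property: relative entropy cannot be negative because it measures how different Q is from P.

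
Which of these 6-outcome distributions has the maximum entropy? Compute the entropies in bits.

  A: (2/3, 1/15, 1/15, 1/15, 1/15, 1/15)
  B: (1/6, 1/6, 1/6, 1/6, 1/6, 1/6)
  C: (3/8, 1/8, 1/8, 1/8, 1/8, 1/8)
B

For a discrete distribution over n outcomes, entropy is maximized by the uniform distribution.

Computing entropies:
H(A) = 1.6923 bits
H(B) = 2.5850 bits
H(C) = 2.4056 bits

The uniform distribution (where all probabilities equal 1/6) achieves the maximum entropy of log_2(6) = 2.5850 bits.

Distribution B has the highest entropy.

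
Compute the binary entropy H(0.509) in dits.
0.3010 dits

The binary entropy function is:
H(p) = -p log(p) - (1-p) log(1-p)

H(0.509) = -0.509 × log_10(0.509) - 0.491 × log_10(0.491)
H(0.509) = 0.3010 dits

Note: Binary entropy is maximized at p=0.5 (H=1 bit) and minimized at p=0 or p=1 (H=0).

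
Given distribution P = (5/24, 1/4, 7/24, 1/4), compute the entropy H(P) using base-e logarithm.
1.3793 nats

Shannon entropy is H(X) = -Σ p(x) log p(x).

For P = (5/24, 1/4, 7/24, 1/4):
H = -5/24 × log_e(5/24) -1/4 × log_e(1/4) -7/24 × log_e(7/24) -1/4 × log_e(1/4)
H = 1.3793 nats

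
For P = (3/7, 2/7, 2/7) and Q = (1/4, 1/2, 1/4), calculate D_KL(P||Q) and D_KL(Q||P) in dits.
D_KL(P||Q) = 0.0475, D_KL(Q||P) = 0.0485

KL divergence is not symmetric: D_KL(P||Q) ≠ D_KL(Q||P) in general.

D_KL(P||Q) = 0.0475 dits
D_KL(Q||P) = 0.0485 dits

No, they are not equal!

This asymmetry is why KL divergence is not a true distance metric.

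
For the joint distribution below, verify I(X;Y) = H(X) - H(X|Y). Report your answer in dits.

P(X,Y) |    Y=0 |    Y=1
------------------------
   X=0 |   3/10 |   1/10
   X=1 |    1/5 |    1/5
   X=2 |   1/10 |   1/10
I(X;Y) = 0.0140 dits

Mutual information has multiple equivalent forms:
- I(X;Y) = H(X) - H(X|Y)
- I(X;Y) = H(Y) - H(Y|X)
- I(X;Y) = H(X) + H(Y) - H(X,Y)

Computing all quantities:
H(X) = 0.4581, H(Y) = 0.2923, H(X,Y) = 0.7365
H(X|Y) = 0.4442, H(Y|X) = 0.2783

Verification:
H(X) - H(X|Y) = 0.4581 - 0.4442 = 0.0140
H(Y) - H(Y|X) = 0.2923 - 0.2783 = 0.0140
H(X) + H(Y) - H(X,Y) = 0.4581 + 0.2923 - 0.7365 = 0.0140

All forms give I(X;Y) = 0.0140 dits. ✓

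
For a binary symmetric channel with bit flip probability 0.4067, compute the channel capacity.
0.0253 bits

For a binary symmetric channel (BSC) with error probability p:
Capacity C = 1 - H(p) bits per symbol

where H(p) = -p log₂(p) - (1-p) log₂(1-p) is the binary entropy function.

H(0.4067) = 0.9747 bits
C = 1 - 0.9747 = 0.0253 bits per symbol

This means we can reliably transmit up to 0.0253 bits of information per channel use.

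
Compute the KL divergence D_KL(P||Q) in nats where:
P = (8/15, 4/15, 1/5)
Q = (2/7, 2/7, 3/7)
0.1621 nats

KL divergence: D_KL(P||Q) = Σ p(x) log(p(x)/q(x))

Computing term by term:
  x=0: 8/15 × log_e[(8/15)/(2/7)] = 8/15 × 0.6242 = 0.3329
  x=1: 4/15 × log_e[(4/15)/(2/7)] = 4/15 × -0.0690 = -0.0184
  x=2: 1/5 × log_e[(1/5)/(3/7)] = 1/5 × -0.7621 = -0.1524

D_KL(P||Q) = 0.1621 nats

Note: KL divergence is always non-negative and equals 0 iff P = Q.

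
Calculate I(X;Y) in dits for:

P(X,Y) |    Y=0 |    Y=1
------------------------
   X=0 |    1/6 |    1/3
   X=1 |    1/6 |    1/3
0.0000 dits

Mutual information: I(X;Y) = H(X) + H(Y) - H(X,Y)

Marginals:
P(X) = (1/2, 1/2), H(X) = 0.3010 dits
P(Y) = (1/3, 2/3), H(Y) = 0.2764 dits

Joint entropy: H(X,Y) = 0.5775 dits

I(X;Y) = 0.3010 + 0.2764 - 0.5775 = 0.0000 dits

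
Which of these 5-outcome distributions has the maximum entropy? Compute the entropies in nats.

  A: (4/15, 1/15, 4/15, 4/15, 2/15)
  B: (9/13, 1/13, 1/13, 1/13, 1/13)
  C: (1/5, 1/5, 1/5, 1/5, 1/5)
C

For a discrete distribution over n outcomes, entropy is maximized by the uniform distribution.

Computing entropies:
H(A) = 1.5066 nats
H(B) = 1.0438 nats
H(C) = 1.6094 nats

The uniform distribution (where all probabilities equal 1/5) achieves the maximum entropy of log_e(5) = 1.6094 nats.

Distribution C has the highest entropy.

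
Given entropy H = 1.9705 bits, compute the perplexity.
3.9190

Perplexity is 2^H (or exp(H) for natural log).

H = 1.9705 bits
Perplexity = 2^1.9705 = 3.9190

Interpretation: The model's uncertainty is equivalent to choosing uniformly among 3.9 options.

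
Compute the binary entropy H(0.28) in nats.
0.5930 nats

The binary entropy function is:
H(p) = -p log(p) - (1-p) log(1-p)

H(0.28) = -0.28 × log_e(0.28) - 0.72 × log_e(0.72)
H(0.28) = 0.5930 nats

Note: Binary entropy is maximized at p=0.5 (H=1 bit) and minimized at p=0 or p=1 (H=0).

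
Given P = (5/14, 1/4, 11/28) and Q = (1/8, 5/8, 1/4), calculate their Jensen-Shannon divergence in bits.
0.1135 bits

Jensen-Shannon divergence is:
JSD(P||Q) = 0.5 × D_KL(P||M) + 0.5 × D_KL(Q||M)
where M = 0.5 × (P + Q) is the mixture distribution.

M = 0.5 × (5/14, 1/4, 11/28) + 0.5 × (1/8, 5/8, 1/4) = (0.241071, 7/16, 9/28)

D_KL(P||M) = 0.1144 bits
D_KL(Q||M) = 0.1125 bits

JSD(P||Q) = 0.5 × 0.1144 + 0.5 × 0.1125 = 0.1135 bits

Unlike KL divergence, JSD is symmetric and bounded: 0 ≤ JSD ≤ log(2).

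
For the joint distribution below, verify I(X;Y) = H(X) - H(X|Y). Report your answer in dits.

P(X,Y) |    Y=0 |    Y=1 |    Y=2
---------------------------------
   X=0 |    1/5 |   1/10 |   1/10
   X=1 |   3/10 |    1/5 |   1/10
I(X;Y) = 0.0030 dits

Mutual information has multiple equivalent forms:
- I(X;Y) = H(X) - H(X|Y)
- I(X;Y) = H(Y) - H(Y|X)
- I(X;Y) = H(X) + H(Y) - H(X,Y)

Computing all quantities:
H(X) = 0.2923, H(Y) = 0.4472, H(X,Y) = 0.7365
H(X|Y) = 0.2893, H(Y|X) = 0.4442

Verification:
H(X) - H(X|Y) = 0.2923 - 0.2893 = 0.0030
H(Y) - H(Y|X) = 0.4472 - 0.4442 = 0.0030
H(X) + H(Y) - H(X,Y) = 0.2923 + 0.4472 - 0.7365 = 0.0030

All forms give I(X;Y) = 0.0030 dits. ✓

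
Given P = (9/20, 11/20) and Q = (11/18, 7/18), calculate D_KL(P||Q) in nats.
0.0529 nats

KL divergence: D_KL(P||Q) = Σ p(x) log(p(x)/q(x))

Computing term by term:
  x=0: 9/20 × log_e[(9/20)/(11/18)] = 9/20 × -0.3060 = -0.1377
  x=1: 11/20 × log_e[(11/20)/(7/18)] = 11/20 × 0.3466 = 0.1906

D_KL(P||Q) = 0.0529 nats

Note: KL divergence is always non-negative and equals 0 iff P = Q.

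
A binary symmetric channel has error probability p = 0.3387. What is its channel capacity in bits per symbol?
0.0764 bits

For a binary symmetric channel (BSC) with error probability p:
Capacity C = 1 - H(p) bits per symbol

where H(p) = -p log₂(p) - (1-p) log₂(1-p) is the binary entropy function.

H(0.3387) = 0.9236 bits
C = 1 - 0.9236 = 0.0764 bits per symbol

This means we can reliably transmit up to 0.0764 bits of information per channel use.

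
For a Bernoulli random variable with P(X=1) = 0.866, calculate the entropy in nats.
0.3939 nats

The binary entropy function is:
H(p) = -p log(p) - (1-p) log(1-p)

H(0.866) = -0.866 × log_e(0.866) - 0.134 × log_e(0.134)
H(0.866) = 0.3939 nats

Note: Binary entropy is maximized at p=0.5 (H=1 bit) and minimized at p=0 or p=1 (H=0).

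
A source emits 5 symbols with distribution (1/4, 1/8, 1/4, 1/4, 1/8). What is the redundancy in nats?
0.0499 nats

Redundancy measures how far a source is from maximum entropy:
R = H_max - H(X)

Maximum entropy for 5 symbols: H_max = log_e(5) = 1.6094 nats
Actual entropy: H(X) = 1.5596 nats
Redundancy: R = 1.6094 - 1.5596 = 0.0499 nats

This redundancy represents potential for compression: the source could be compressed by 0.0499 nats per symbol.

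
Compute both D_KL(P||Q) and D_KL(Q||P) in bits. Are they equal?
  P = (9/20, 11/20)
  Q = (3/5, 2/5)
D_KL(P||Q) = 0.0659, D_KL(Q||P) = 0.0652

KL divergence is not symmetric: D_KL(P||Q) ≠ D_KL(Q||P) in general.

D_KL(P||Q) = 0.0659 bits
D_KL(Q||P) = 0.0652 bits

No, they are not equal!

This asymmetry is why KL divergence is not a true distance metric.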